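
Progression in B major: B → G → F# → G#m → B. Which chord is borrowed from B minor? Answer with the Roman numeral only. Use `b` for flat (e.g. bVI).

bVI

The diatonic triads in B major are B, C#m, D#m, E, F#, G#m, A#dim. Of the given chords, B, F# and G#m are diatonic. G (G–B–D) doesn't fit — on degree 6 B major would have G#m (vi). G is the degree-6 chord of B minor, so it is the borrowed bVI.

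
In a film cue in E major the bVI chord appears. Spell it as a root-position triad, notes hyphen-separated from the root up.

C-E-G

bVI is built on the lowered scale degree 6. In E major degree 6 is C#; lowered it becomes C. Building the major chord from the parallel minor on C: C–E–G.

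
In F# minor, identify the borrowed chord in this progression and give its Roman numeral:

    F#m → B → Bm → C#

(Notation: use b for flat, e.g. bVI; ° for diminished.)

F# minor has the diatonic set F#m, G#dim, A, Bm, C#, D, E (with V from harmonic minor). F#m, Bm and C# are all diatonic. B (B–D#–F#) doesn't fit — on degree 4 F# minor would have Bm (iv). B is the degree-4 chord of F# major, so it is the borrowed IV.

IV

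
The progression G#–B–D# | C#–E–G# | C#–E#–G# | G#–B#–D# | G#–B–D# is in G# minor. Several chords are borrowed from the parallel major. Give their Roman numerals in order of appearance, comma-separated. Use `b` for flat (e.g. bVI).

IV, I

The diatonic triads in G# minor (with V from harmonic minor) are G#m, A#dim, B, C#m, D#, E, F#. Of the given chords, G#–B–D# = G#m and C#–E–G# = C#m are diatonic. C#–E#–G# is not: scale degree 4 in G# minor carries C#m (iv). In G# major the chord on that degree is C#, so here it functions as IV, borrowed from the parallel major. G#–B#–D# is not: scale degree 1 in G# minor carries G#m (i). In G# major the chord on that degree is G#, so here it functions as I, borrowed from the parallel major.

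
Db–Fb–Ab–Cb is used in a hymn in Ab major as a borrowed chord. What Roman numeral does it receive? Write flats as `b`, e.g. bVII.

iv7

Db is scale degree 4 in Ab major. The diatonic chord on degree 4 would be Db (IV), but Db–Fb–Ab–Cb is the minor-seventh chord from Ab minor. As a borrowed chord it is labeled iv7.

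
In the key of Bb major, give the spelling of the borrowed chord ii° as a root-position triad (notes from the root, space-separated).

The root, C, is scale degree 2 — the same note in Bb major and Bb minor; only the chord quality changes. Stacking thirds in Bb minor on C gives C–Eb–Gb.

C Eb Gb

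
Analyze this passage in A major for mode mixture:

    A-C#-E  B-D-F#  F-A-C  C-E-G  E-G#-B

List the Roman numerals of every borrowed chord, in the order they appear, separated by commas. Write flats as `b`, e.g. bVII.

The diatonic triads in A major are A, Bm, C#m, D, E, F#m, G#dim. A–C#–E = A, B–D–F# = Bm and E–G#–B = E all belong to that set. F–A–C is not: scale degree 6 in A major carries F#m (vi). In A minor the chord on that degree is F, so here it functions as bVI, borrowed from the parallel minor. C–E–G is not: scale degree 3 in A major carries C#m (iii). In A minor the chord on that degree is C, so here it functions as bIII, borrowed from the parallel minor.

bVI, bIII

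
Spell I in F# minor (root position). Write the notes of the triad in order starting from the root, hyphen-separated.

The root, F#, is scale degree 1 — the same note in F# minor and F# major; only the chord quality changes. Stacking thirds in F# major on F# gives F#–A#–C#.

F#-A#-C#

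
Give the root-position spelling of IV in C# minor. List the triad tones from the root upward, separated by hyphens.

F#-A#-C#

The root, F#, is scale degree 4 — the same note in C# minor and C# major; only the chord quality changes. Building the major chord from the parallel major on F#: F#–A#–C#.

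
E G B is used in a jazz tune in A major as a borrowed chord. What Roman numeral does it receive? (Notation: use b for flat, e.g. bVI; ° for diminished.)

v

The root E is the diatonic 5th degree of A major; the borrowing shows in the chord quality. Diatonically A major has E (V) on that degree; E–G–B is instead the minor chord native to A minor, so it takes the label v.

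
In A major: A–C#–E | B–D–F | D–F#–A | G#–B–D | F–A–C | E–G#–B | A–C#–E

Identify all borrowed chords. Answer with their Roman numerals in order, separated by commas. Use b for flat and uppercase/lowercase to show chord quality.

ii°, bVI

The diatonic triads in A major are A, Bm, C#m, D, E, F#m, G#dim. A–C#–E = A, D–F#–A = D, G#–B–D = G#dim and E–G#–B = E all belong to that set. But B–D–F is foreign: the diatonic ii on degree 2 is Bm, whereas Bdim comes from A minor. It is labeled ii°. But F–A–C is foreign: the diatonic vi on degree 6 is F#m, whereas F comes from A minor. It is labeled bVI.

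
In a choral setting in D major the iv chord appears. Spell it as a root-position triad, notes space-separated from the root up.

G Bb D

iv is built on scale degree 4, which is G in both D major and its parallel. In D minor the chord on G is G–Bb–D.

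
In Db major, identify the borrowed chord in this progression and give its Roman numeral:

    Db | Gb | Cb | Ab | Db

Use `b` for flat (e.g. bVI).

bVII

Db major has the diatonic set Db, Ebm, Fm, Gb, Ab, Bbm, Cdim. Db, Gb and Ab are all diatonic. Cb (Cb–Eb–Gb) is not: scale degree 7 in Db major carries Cdim (vii°). In Db minor the chord on that degree is Cb, so here it functions as bVII, borrowed from the parallel minor.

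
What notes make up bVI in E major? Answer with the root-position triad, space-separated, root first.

The root of bVI is the lowered 6th degree: C# becomes C. In E minor the chord on C is C–E–G.

C E G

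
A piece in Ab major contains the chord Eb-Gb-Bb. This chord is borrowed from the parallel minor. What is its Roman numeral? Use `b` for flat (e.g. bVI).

v

Eb is scale degree 5 in Ab major. Eb–Gb–Bb is a minor chord — the form found in Ab minor, not the diatonic V (Eb). Borrowed into Ab major it is written v.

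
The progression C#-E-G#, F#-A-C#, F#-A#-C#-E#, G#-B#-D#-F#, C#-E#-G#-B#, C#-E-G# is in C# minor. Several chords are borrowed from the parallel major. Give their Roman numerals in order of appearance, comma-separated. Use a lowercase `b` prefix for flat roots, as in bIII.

In C# minor (with V from harmonic minor) the diatonic chords are C#m, D#dim, E, F#m, G#, A, B. Of the given chords, C#–E–G# = C#m, F#–A–C# = F#m and G#–B#–D#–F# = G#7 are diatonic. F#–A#–C#–E# is not: scale degree 4 in C# minor carries F#m (iv). In C# major the chord on that degree is F#maj7, so here it functions as IVmaj7, borrowed from the parallel major. But C#–E#–G#–B# is foreign: the diatonic i on degree 1 is C#m, whereas C#maj7 comes from C# major. It is labeled Imaj7.

IVmaj7, Imaj7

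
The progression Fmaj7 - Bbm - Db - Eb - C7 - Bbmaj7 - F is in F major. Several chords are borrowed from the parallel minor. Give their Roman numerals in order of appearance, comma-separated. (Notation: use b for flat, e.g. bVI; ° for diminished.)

F major has the diatonic set F, Gm, Am, Bb, C, Dm, Edim. Fmaj7, C7, Bbmaj7 and F are all diatonic. Bbm (Bb–Db–F) doesn't fit — on degree 4 F major would have Bb (IV). Bbm is the degree-4 chord of F minor, so it is the borrowed iv. Db (Db–F–Ab) is not: scale degree 6 in F major carries Dm (vi). In F minor the chord on that degree is Db, so here it functions as bVI, borrowed from the parallel minor. Eb (Eb–G–Bb) is not: scale degree 7 in F major carries Edim (vii°). In F minor the chord on that degree is Eb, so here it functions as bVII, borrowed from the parallel minor.

iv, bVI, bVII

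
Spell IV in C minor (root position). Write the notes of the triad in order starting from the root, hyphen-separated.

The root, F, is scale degree 4 — the same note in C minor and C major; only the chord quality changes. Stacking thirds in C major on F gives F–A–C.

F-A-C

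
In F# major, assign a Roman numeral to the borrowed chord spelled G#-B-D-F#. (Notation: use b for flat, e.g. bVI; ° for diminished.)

iiø7

The root G# is the diatonic 2nd degree of F# major; the borrowing shows in the chord quality. The diatonic chord on degree 2 would be G#m (ii), but G#–B–D–F# is the half-diminished-seventh chord from F# minor. As a borrowed chord it is labeled iiø7.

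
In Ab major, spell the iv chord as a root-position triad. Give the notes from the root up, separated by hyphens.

Db-Fb-Ab

The root, Db, is scale degree 4 — the same note in Ab major and Ab minor; only the chord quality changes. Stacking thirds in Ab minor on Db gives Db–Fb–Ab.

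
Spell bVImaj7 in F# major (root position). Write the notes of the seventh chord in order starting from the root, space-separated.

Scale degree 6 in F# major is D#. bVImaj7 uses the lowered form, D, taken from F# minor. Stacking thirds in F# minor on D gives D–F#–A–C#.

D F# A C#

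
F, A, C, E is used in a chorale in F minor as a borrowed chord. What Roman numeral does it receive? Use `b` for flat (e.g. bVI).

The root F is the diatonic 1st degree of F minor; the borrowing shows in the chord quality. Diatonically F minor has Fm (i) on that degree; F–A–C–E is instead the major-seventh chord native to F major, so it takes the label Imaj7.

Imaj7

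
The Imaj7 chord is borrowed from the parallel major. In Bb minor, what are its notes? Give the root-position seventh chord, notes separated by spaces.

Bb D F A

The root, Bb, is scale degree 1 — the same note in Bb minor and Bb major; only the chord quality changes. Stacking thirds in Bb major on Bb gives Bb–D–F–A.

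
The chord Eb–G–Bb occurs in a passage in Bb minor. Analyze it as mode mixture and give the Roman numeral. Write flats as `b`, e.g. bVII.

The root Eb is the diatonic 4th degree of Bb minor; the borrowing shows in the chord quality. The diatonic chord on degree 4 would be Ebm (iv), but Eb–G–Bb is the major chord from Bb major. As a borrowed chord it is labeled IV.

IV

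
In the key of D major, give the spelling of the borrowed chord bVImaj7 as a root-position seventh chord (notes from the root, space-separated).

The root of bVImaj7 is the lowered 6th degree: B becomes Bb. In D minor the chord on Bb is Bb–D–F–A.

Bb D F A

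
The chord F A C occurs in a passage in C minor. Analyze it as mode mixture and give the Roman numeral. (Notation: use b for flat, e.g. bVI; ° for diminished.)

The root F is the diatonic 4th degree of C minor; the borrowing shows in the chord quality. Diatonically C minor has Fm (iv) on that degree; F–A–C is instead the major chord native to C major, so it takes the label IV.

IV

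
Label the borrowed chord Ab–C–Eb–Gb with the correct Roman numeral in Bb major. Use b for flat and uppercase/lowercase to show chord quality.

In Bb major scale degree 7 is A; Ab is its lowered form, from Bb minor. The diatonic chord on degree 7 would be Adim (vii°), but Ab–C–Eb–Gb is the dominant-seventh chord from Bb minor. As a borrowed chord it is labeled bVII7.

bVII7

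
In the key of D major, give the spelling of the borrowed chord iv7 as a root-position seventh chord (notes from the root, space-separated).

The root, G, is scale degree 4 — the same note in D major and D minor; only the chord quality changes. Building the minor-seventh chord from the parallel minor on G: G–Bb–D–F.

G Bb D F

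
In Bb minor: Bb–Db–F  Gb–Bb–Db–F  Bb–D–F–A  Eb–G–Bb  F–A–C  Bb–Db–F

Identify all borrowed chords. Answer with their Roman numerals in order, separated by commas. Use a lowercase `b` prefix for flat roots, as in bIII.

Bb minor has the diatonic set Bbm, Cdim, Db, Ebm, F, Gb, Ab (with V from harmonic minor). Bb–Db–F = Bbm, Gb–Bb–Db–F = Gbmaj7 and F–A–C = F are all diatonic. Bb–D–F–A is not: scale degree 1 in Bb minor carries Bbm (i). In Bb major the chord on that degree is Bbmaj7, so here it functions as Imaj7, borrowed from the parallel major. Eb–G–Bb doesn't fit — on degree 4 Bb minor would have Ebm (iv). Eb is the degree-4 chord of Bb major, so it is the borrowed IV.

Imaj7, IV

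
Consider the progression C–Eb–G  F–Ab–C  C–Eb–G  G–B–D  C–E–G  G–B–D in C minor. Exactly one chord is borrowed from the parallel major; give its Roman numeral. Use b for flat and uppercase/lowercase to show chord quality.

In C minor (with V from harmonic minor) the diatonic chords are Cm, Ddim, Eb, Fm, G, Ab, Bb. C–Eb–G = Cm, F–Ab–C = Fm and G–B–D = G are all diatonic. C–E–G doesn't fit — on degree 1 C minor would have Cm (i). C is the degree-1 chord of C major, so it is the borrowed I.

I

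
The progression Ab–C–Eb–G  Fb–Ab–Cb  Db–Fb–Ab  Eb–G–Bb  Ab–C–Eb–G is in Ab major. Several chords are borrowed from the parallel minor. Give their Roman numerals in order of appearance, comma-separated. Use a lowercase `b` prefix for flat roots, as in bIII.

Ab major has the diatonic set Ab, Bbm, Cm, Db, Eb, Fm, Gdim. Ab–C–Eb–G = Abmaj7 and Eb–G–Bb = Eb both belong to that set. But Fb–Ab–Cb is foreign: the diatonic vi on degree 6 is Fm, whereas Fb comes from Ab minor. It is labeled bVI. But Db–Fb–Ab is foreign: the diatonic IV on degree 4 is Db, whereas Dbm comes from Ab minor. It is labeled iv.

bVI, iv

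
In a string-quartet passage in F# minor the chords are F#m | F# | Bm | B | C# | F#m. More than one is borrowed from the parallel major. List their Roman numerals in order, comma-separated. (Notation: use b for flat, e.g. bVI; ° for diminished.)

The diatonic triads in F# minor (with V from harmonic minor) are F#m, G#dim, A, Bm, C#, D, E. F#m, Bm and C# all belong to that set. But F# (F#–A#–C#) is foreign: the diatonic i on degree 1 is F#m, whereas F# comes from F# major. It is labeled I. B (B–D#–F#) is not: scale degree 4 in F# minor carries Bm (iv). In F# major the chord on that degree is B, so here it functions as IV, borrowed from the parallel major.

I, IV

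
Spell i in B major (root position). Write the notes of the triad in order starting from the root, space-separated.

B D F#

i is built on scale degree 1, which is B in both B major and its parallel. In B minor the chord on B is B–D–F#.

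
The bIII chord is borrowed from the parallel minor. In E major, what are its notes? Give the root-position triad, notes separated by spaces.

G B D

bIII is built on the lowered scale degree 3. In E major degree 3 is G#; lowered it becomes G. In E minor the chord on G is G–B–D.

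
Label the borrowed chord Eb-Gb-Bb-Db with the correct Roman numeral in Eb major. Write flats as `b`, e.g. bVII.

The root Eb is the diatonic 1st degree of Eb major; the borrowing shows in the chord quality. Eb–Gb–Bb–Db is a minor-seventh chord — the form found in Eb minor, not the diatonic I (Eb). Borrowed into Eb major it is written i7.

i7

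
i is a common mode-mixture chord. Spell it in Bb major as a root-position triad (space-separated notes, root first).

Bb Db F

i is built on scale degree 1, which is Bb in both Bb major and its parallel. Stacking thirds in Bb minor on Bb gives Bb–Db–F.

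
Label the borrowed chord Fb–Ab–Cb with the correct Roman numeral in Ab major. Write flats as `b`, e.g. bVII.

The root Fb is the lowered 6th scale degree — diatonically Ab major has F there. Fb–Ab–Cb is a major chord — the form found in Ab minor, not the diatonic vi (Fm). Borrowed into Ab major it is written bVI.

bVI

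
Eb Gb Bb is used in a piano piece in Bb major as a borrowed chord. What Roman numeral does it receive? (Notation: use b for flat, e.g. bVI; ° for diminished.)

The root Eb is the diatonic 4th degree of Bb major; the borrowing shows in the chord quality. Diatonically Bb major has Eb (IV) on that degree; Eb–Gb–Bb is instead the minor chord native to Bb minor, so it takes the label iv.

iv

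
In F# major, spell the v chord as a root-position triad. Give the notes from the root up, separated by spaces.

C# E G#

The root, C#, is scale degree 5 — the same note in F# major and F# minor; only the chord quality changes. In F# minor the chord on C# is C#–E–G#.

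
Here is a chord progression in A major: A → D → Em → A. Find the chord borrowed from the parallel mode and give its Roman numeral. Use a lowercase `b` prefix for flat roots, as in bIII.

v

The diatonic triads in A major are A, Bm, C#m, D, E, F#m, G#dim. Of the given chords, A and D are diatonic. Em (E–G–B) doesn't fit — on degree 5 A major would have E (V). Em is the degree-5 chord of A minor, so it is the borrowed v.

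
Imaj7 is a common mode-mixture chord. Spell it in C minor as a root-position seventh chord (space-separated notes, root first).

C E G B

The root, C, is scale degree 1 — the same note in C minor and C major; only the chord quality changes. Building the major-seventh chord from the parallel major on C: C–E–G–B.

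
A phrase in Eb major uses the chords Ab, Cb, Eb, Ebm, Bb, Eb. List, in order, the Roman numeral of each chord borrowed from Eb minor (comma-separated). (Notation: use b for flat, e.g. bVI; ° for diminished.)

The diatonic triads in Eb major are Eb, Fm, Gm, Ab, Bb, Cm, Ddim. Of the given chords, Ab, Eb and Bb are diatonic. But Cb (Cb–Eb–Gb) is foreign: the diatonic vi on degree 6 is Cm, whereas Cb comes from Eb minor. It is labeled bVI. But Ebm (Eb–Gb–Bb) is foreign: the diatonic I on degree 1 is Eb, whereas Ebm comes from Eb minor. It is labeled i.

bVI, i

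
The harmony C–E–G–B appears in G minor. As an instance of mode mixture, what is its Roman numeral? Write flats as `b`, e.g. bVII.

IVmaj7

C is scale degree 4 in G minor. The diatonic chord on degree 4 would be Cm (iv), but C–E–G–B is the major-seventh chord from G major. As a borrowed chord it is labeled IVmaj7.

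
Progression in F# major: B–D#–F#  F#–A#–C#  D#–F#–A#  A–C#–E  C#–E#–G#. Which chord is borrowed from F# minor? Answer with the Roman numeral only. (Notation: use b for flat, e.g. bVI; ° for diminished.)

The diatonic triads in F# major are F#, G#m, A#m, B, C#, D#m, E#dim. B–D#–F# = B, F#–A#–C# = F#, D#–F#–A# = D#m and C#–E#–G# = C# are all diatonic. A–C#–E is not: scale degree 3 in F# major carries A#m (iii). In F# minor the chord on that degree is A, so here it functions as bIII, borrowed from the parallel minor.

bIII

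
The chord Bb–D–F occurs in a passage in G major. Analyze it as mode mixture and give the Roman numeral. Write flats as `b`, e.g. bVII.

bIII

The root Bb is the lowered 3rd scale degree — diatonically G major has B there. Bb–D–F is a major chord — the form found in G minor, not the diatonic iii (Bm). Borrowed into G major it is written bIII.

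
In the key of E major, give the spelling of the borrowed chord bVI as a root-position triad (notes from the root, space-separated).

C E G

Scale degree 6 in E major is C#. bVI uses the lowered form, C, taken from E minor. In E minor the chord on C is C–E–G.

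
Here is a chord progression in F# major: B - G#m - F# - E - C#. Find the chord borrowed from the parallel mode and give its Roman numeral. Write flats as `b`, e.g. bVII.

bVII

F# major has the diatonic set F#, G#m, A#m, B, C#, D#m, E#dim. Of the given chords, B, G#m, F# and C# are diatonic. But E (E–G#–B) is foreign: the diatonic vii° on degree 7 is E#dim, whereas E comes from F# minor. It is labeled bVII.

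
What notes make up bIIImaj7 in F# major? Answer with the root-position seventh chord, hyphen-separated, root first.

Scale degree 3 in F# major is A#. bIIImaj7 uses the lowered form, A, taken from F# minor. Building the major-seventh chord from the parallel minor on A: A–C#–E–G#.

A-C#-E-G#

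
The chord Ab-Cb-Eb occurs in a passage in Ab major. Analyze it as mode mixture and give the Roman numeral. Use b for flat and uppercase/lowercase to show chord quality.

i

Ab is scale degree 1 in Ab major. Ab–Cb–Eb is a minor chord — the form found in Ab minor, not the diatonic I (Ab). Borrowed into Ab major it is written i.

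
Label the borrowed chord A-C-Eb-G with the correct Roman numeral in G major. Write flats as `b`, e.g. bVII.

iiø7

The root A is the diatonic 2nd degree of G major; the borrowing shows in the chord quality. A–C–Eb–G is a half-diminished-seventh chord — the form found in G minor, not the diatonic ii (Am). Borrowed into G major it is written iiø7.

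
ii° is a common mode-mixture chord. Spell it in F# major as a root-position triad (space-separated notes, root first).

G# B D

ii° is built on scale degree 2, which is G# in both F# major and its parallel. Building the diminished chord from the parallel minor on G#: G#–B–D.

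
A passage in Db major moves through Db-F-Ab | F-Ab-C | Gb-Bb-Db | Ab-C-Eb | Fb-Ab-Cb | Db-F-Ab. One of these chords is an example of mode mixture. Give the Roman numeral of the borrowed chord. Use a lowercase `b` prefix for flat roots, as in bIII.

The diatonic triads in Db major are Db, Ebm, Fm, Gb, Ab, Bbm, Cdim. Db–F–Ab = Db, F–Ab–C = Fm, Gb–Bb–Db = Gb and Ab–C–Eb = Ab all belong to that set. Fb–Ab–Cb is not: scale degree 3 in Db major carries Fm (iii). In Db minor the chord on that degree is Fb, so here it functions as bIII, borrowed from the parallel minor.

bIII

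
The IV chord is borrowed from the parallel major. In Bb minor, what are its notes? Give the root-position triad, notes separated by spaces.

IV is built on scale degree 4, which is Eb in both Bb minor and its parallel. Building the major chord from the parallel major on Eb: Eb–G–Bb.

Eb G Bb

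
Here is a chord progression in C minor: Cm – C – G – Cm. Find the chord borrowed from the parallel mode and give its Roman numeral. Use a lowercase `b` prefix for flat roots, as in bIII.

I

In C minor (with V from harmonic minor) the diatonic chords are Cm, Ddim, Eb, Fm, G, Ab, Bb. Cm and G both belong to that set. But C (C–E–G) is foreign: the diatonic i on degree 1 is Cm, whereas C comes from C major. It is labeled I.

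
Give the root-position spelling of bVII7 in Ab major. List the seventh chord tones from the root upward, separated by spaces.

bVII7 is built on the lowered scale degree 7. In Ab major degree 7 is G; lowered it becomes Gb. In Ab minor the chord on Gb is Gb–Bb–Db–Fb.

Gb Bb Db Fb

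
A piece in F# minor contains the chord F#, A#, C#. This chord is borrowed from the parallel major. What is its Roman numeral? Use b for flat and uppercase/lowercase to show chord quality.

I

F# is scale degree 1 in F# minor. F#–A#–C# is a major chord — the form found in F# major, not the diatonic i (F#m). Borrowed into F# minor it is written I.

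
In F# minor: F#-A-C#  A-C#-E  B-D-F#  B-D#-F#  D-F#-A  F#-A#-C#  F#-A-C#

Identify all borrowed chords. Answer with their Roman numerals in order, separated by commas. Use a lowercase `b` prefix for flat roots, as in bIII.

IV, I

F# minor has the diatonic set F#m, G#dim, A, Bm, C#, D, E (with V from harmonic minor). F#–A–C# = F#m, A–C#–E = A, B–D–F# = Bm and D–F#–A = D all belong to that set. But B–D#–F# is foreign: the diatonic iv on degree 4 is Bm, whereas B comes from F# major. It is labeled IV. But F#–A#–C# is foreign: the diatonic i on degree 1 is F#m, whereas F# comes from F# major. It is labeled I.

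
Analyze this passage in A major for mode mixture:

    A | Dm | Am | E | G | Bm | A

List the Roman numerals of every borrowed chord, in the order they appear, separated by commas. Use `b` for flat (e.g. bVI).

In A major the diatonic chords are A, Bm, C#m, D, E, F#m, G#dim. A, E and Bm all belong to that set. Dm (D–F–A) is not: scale degree 4 in A major carries D (IV). In A minor the chord on that degree is Dm, so here it functions as iv, borrowed from the parallel minor. But Am (A–C–E) is foreign: the diatonic I on degree 1 is A, whereas Am comes from A minor. It is labeled i. G (G–B–D) doesn't fit — on degree 7 A major would have G#dim (vii°). G is the degree-7 chord of A minor, so it is the borrowed bVII.

iv, i, bVII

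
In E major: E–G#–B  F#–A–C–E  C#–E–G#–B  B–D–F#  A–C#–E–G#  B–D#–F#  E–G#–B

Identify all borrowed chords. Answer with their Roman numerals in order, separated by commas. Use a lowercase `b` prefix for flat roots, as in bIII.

iiø7, v

In E major the diatonic chords are E, F#m, G#m, A, B, C#m, D#dim. Of the given chords, E–G#–B = E, C#–E–G#–B = C#m7, A–C#–E–G# = Amaj7 and B–D#–F# = B are diatonic. But F#–A–C–E is foreign: the diatonic ii on degree 2 is F#m, whereas F#m7b5 comes from E minor. It is labeled iiø7. B–D–F# is not: scale degree 5 in E major carries B (V). In E minor the chord on that degree is Bm, so here it functions as v, borrowed from the parallel minor.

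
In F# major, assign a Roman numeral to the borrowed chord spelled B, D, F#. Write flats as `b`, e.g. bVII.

iv

B is scale degree 4 in F# major. The diatonic chord on degree 4 would be B (IV), but B–D–F# is the minor chord from F# minor. As a borrowed chord it is labeled iv.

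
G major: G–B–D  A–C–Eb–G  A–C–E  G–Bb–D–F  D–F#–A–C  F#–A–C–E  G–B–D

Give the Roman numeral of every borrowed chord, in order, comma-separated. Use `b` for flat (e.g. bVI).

iiø7, i7

In G major the diatonic chords are G, Am, Bm, C, D, Em, F#dim. Of the given chords, G–B–D = G, A–C–E = Am, D–F#–A–C = D7 and F#–A–C–E = F#m7b5 are diatonic. A–C–Eb–G doesn't fit — on degree 2 G major would have Am (ii). Am7b5 is the degree-2 chord of G minor, so it is the borrowed iiø7. But G–Bb–D–F is foreign: the diatonic I on degree 1 is G, whereas Gm7 comes from G minor. It is labeled i7.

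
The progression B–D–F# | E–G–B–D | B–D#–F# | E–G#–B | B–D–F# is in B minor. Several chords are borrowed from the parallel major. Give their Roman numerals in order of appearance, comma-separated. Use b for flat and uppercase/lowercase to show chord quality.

I, IV

The diatonic triads in B minor (with V from harmonic minor) are Bm, C#dim, D, Em, F#, G, A. B–D–F# = Bm and E–G–B–D = Em7 are both diatonic. B–D#–F# doesn't fit — on degree 1 B minor would have Bm (i). B is the degree-1 chord of B major, so it is the borrowed I. E–G#–B doesn't fit — on degree 4 B minor would have Em (iv). E is the degree-4 chord of B major, so it is the borrowed IV.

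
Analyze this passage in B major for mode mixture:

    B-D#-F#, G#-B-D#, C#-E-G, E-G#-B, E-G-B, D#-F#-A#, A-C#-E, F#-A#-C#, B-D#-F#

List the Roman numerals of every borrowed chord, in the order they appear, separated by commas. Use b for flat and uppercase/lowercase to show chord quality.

ii°, iv, bVII

B major has the diatonic set B, C#m, D#m, E, F#, G#m, A#dim. Of the given chords, B–D#–F# = B, G#–B–D# = G#m, E–G#–B = E, D#–F#–A# = D#m and F#–A#–C# = F# are diatonic. C#–E–G doesn't fit — on degree 2 B major would have C#m (ii). C#dim is the degree-2 chord of B minor, so it is the borrowed ii°. But E–G–B is foreign: the diatonic IV on degree 4 is E, whereas Em comes from B minor. It is labeled iv. But A–C#–E is foreign: the diatonic vii° on degree 7 is A#dim, whereas A comes from B minor. It is labeled bVII.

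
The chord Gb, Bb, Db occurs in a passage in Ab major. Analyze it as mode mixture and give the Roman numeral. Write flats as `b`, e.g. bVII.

bVII

The root Gb is the lowered 7th scale degree — diatonically Ab major has G there. Gb–Bb–Db is a major chord — the form found in Ab minor, not the diatonic vii° (Gdim). Borrowed into Ab major it is written bVII.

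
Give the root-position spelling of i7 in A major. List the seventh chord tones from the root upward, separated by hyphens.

A-C-E-G

i7 is built on scale degree 1, which is A in both A major and its parallel. Building the minor-seventh chord from the parallel minor on A: A–C–E–G.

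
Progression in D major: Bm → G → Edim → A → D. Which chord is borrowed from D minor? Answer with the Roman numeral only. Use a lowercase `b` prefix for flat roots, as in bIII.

The diatonic triads in D major are D, Em, F#m, G, A, Bm, C#dim. Bm, G, A and D all belong to that set. Edim (E–G–Bb) doesn't fit — on degree 2 D major would have Em (ii). Edim is the degree-2 chord of D minor, so it is the borrowed ii°.

ii°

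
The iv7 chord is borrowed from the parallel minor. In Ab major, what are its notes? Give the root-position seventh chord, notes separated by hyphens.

The root, Db, is scale degree 4 — the same note in Ab major and Ab minor; only the chord quality changes. Building the minor-seventh chord from the parallel minor on Db: Db–Fb–Ab–Cb.

Db-Fb-Ab-Cb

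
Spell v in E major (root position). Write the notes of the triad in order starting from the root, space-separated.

B D F#

v is built on scale degree 5, which is B in both E major and its parallel. Stacking thirds in E minor on B gives B–D–F#.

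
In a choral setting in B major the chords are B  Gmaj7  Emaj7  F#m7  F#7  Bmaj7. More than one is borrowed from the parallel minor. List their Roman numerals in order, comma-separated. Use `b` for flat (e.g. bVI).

bVImaj7, v7

B major has the diatonic set B, C#m, D#m, E, F#, G#m, A#dim. Of the given chords, B, Emaj7, F#7 and Bmaj7 are diatonic. Gmaj7 (G–B–D–F#) doesn't fit — on degree 6 B major would have G#m (vi). Gmaj7 is the degree-6 chord of B minor, so it is the borrowed bVImaj7. F#m7 (F#–A–C#–E) doesn't fit — on degree 5 B major would have F# (V). F#m7 is the degree-5 chord of B minor, so it is the borrowed v7.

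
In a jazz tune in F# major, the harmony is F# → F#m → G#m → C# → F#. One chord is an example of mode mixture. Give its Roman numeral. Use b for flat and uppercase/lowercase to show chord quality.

i

In F# major the diatonic chords are F#, G#m, A#m, B, C#, D#m, E#dim. Of the given chords, F#, G#m and C# are diatonic. But F#m (F#–A–C#) is foreign: the diatonic I on degree 1 is F#, whereas F#m comes from F# minor. It is labeled i.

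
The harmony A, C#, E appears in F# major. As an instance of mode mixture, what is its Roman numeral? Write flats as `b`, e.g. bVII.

In F# major scale degree 3 is A#; A is its lowered form, from F# minor. A–C#–E is a major chord — the form found in F# minor, not the diatonic iii (A#m). Borrowed into F# major it is written bIII.

bIII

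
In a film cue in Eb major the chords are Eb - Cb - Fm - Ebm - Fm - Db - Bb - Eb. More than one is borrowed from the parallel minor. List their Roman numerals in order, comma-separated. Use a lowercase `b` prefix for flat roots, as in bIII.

bVI, i, bVII

In Eb major the diatonic chords are Eb, Fm, Gm, Ab, Bb, Cm, Ddim. Eb, Fm and Bb all belong to that set. Cb (Cb–Eb–Gb) doesn't fit — on degree 6 Eb major would have Cm (vi). Cb is the degree-6 chord of Eb minor, so it is the borrowed bVI. Ebm (Eb–Gb–Bb) doesn't fit — on degree 1 Eb major would have Eb (I). Ebm is the degree-1 chord of Eb minor, so it is the borrowed i. Db (Db–F–Ab) is not: scale degree 7 in Eb major carries Ddim (vii°). In Eb minor the chord on that degree is Db, so here it functions as bVII, borrowed from the parallel minor.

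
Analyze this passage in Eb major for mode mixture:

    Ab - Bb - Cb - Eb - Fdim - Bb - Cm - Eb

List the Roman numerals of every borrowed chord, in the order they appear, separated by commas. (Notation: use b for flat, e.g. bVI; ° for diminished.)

The diatonic triads in Eb major are Eb, Fm, Gm, Ab, Bb, Cm, Ddim. Ab, Bb, Eb and Cm are all diatonic. Cb (Cb–Eb–Gb) is not: scale degree 6 in Eb major carries Cm (vi). In Eb minor the chord on that degree is Cb, so here it functions as bVI, borrowed from the parallel minor. Fdim (F–Ab–Cb) doesn't fit — on degree 2 Eb major would have Fm (ii). Fdim is the degree-2 chord of Eb minor, so it is the borrowed ii°.

bVI, ii°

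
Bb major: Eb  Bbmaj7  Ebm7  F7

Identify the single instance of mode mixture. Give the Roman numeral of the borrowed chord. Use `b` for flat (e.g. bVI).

iv7

In Bb major the diatonic chords are Bb, Cm, Dm, Eb, F, Gm, Adim. Eb, Bbmaj7 and F7 are all diatonic. Ebm7 (Eb–Gb–Bb–Db) is not: scale degree 4 in Bb major carries Eb (IV). In Bb minor the chord on that degree is Ebm7, so here it functions as iv7, borrowed from the parallel minor.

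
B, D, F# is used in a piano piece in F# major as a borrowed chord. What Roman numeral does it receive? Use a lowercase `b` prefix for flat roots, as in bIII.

iv

The root B is the diatonic 4th degree of F# major; the borrowing shows in the chord quality. B–D–F# is a minor chord — the form found in F# minor, not the diatonic IV (B). Borrowed into F# major it is written iv.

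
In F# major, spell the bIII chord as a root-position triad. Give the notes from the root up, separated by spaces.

A C# E

The root of bIII is the lowered 3rd degree: A# becomes A. Stacking thirds in F# minor on A gives A–C#–E.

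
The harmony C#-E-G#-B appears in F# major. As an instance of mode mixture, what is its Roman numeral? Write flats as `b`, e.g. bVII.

v7

C# is scale degree 5 in F# major. The diatonic chord on degree 5 would be C# (V), but C#–E–G#–B is the minor-seventh chord from F# minor. As a borrowed chord it is labeled v7.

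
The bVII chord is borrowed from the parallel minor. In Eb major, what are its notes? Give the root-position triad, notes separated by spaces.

The root of bVII is the lowered 7th degree: D becomes Db. In Eb minor the chord on Db is Db–F–Ab.

Db F Ab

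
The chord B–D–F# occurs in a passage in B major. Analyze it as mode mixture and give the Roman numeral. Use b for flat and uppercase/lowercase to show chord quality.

i

B is scale degree 1 in B major. Diatonically B major has B (I) on that degree; B–D–F# is instead the minor chord native to B minor, so it takes the label i.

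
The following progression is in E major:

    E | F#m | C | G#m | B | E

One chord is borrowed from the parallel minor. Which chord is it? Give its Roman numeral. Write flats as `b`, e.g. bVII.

bVI

In E major the diatonic chords are E, F#m, G#m, A, B, C#m, D#dim. Of the given chords, E, F#m, G#m and B are diatonic. C (C–E–G) is not: scale degree 6 in E major carries C#m (vi). In E minor the chord on that degree is C, so here it functions as bVI, borrowed from the parallel minor.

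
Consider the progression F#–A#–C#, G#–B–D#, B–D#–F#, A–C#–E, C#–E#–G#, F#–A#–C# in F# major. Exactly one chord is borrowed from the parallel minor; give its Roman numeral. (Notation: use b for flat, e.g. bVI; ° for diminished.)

bIII

In F# major the diatonic chords are F#, G#m, A#m, B, C#, D#m, E#dim. F#–A#–C# = F#, G#–B–D# = G#m, B–D#–F# = B and C#–E#–G# = C# all belong to that set. A–C#–E doesn't fit — on degree 3 F# major would have A#m (iii). A is the degree-3 chord of F# minor, so it is the borrowed bIII.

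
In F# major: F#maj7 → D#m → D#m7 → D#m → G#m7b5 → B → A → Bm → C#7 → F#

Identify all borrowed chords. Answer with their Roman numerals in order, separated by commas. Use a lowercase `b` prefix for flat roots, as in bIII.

In F# major the diatonic chords are F#, G#m, A#m, B, C#, D#m, E#dim. F#maj7, D#m, D#m7, B, C#7 and F# all belong to that set. G#m7b5 (G#–B–D–F#) is not: scale degree 2 in F# major carries G#m (ii). In F# minor the chord on that degree is G#m7b5, so here it functions as iiø7, borrowed from the parallel minor. A (A–C#–E) is not: scale degree 3 in F# major carries A#m (iii). In F# minor the chord on that degree is A, so here it functions as bIII, borrowed from the parallel minor. But Bm (B–D–F#) is foreign: the diatonic IV on degree 4 is B, whereas Bm comes from F# minor. It is labeled iv.

iiø7, bIII, iv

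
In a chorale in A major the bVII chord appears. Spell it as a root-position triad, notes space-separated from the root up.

Scale degree 7 in A major is G#. bVII uses the lowered form, G, taken from A minor. In A minor the chord on G is G–B–D.

G B D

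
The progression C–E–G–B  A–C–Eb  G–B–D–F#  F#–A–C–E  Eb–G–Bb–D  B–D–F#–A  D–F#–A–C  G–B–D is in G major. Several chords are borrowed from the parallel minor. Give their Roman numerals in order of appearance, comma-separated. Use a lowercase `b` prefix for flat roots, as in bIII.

ii°, bVImaj7

In G major the diatonic chords are G, Am, Bm, C, D, Em, F#dim. C–E–G–B = Cmaj7, G–B–D–F# = Gmaj7, F#–A–C–E = F#m7b5, B–D–F#–A = Bm7, D–F#–A–C = D7 and G–B–D = G are all diatonic. A–C–Eb is not: scale degree 2 in G major carries Am (ii). In G minor the chord on that degree is Adim, so here it functions as ii°, borrowed from the parallel minor. But Eb–G–Bb–D is foreign: the diatonic vi on degree 6 is Em, whereas Ebmaj7 comes from G minor. It is labeled bVImaj7.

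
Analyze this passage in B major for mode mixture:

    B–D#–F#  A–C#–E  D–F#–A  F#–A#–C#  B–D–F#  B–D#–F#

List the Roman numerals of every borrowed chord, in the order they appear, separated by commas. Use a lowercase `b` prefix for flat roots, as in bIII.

bVII, bIII, i

B major has the diatonic set B, C#m, D#m, E, F#, G#m, A#dim. Of the given chords, B–D#–F# = B and F#–A#–C# = F# are diatonic. But A–C#–E is foreign: the diatonic vii° on degree 7 is A#dim, whereas A comes from B minor. It is labeled bVII. D–F#–A is not: scale degree 3 in B major carries D#m (iii). In B minor the chord on that degree is D, so here it functions as bIII, borrowed from the parallel minor. B–D–F# doesn't fit — on degree 1 B major would have B (I). Bm is the degree-1 chord of B minor, so it is the borrowed i.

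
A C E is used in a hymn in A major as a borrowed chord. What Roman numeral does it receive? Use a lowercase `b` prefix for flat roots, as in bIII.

A is scale degree 1 in A major. Diatonically A major has A (I) on that degree; A–C–E is instead the minor chord native to A minor, so it takes the label i.

i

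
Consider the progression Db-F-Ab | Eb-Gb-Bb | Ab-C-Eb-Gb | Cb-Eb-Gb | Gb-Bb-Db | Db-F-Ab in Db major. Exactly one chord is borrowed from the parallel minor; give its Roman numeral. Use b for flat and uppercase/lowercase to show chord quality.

bVII

The diatonic triads in Db major are Db, Ebm, Fm, Gb, Ab, Bbm, Cdim. Db–F–Ab = Db, Eb–Gb–Bb = Ebm, Ab–C–Eb–Gb = Ab7 and Gb–Bb–Db = Gb all belong to that set. But Cb–Eb–Gb is foreign: the diatonic vii° on degree 7 is Cdim, whereas Cb comes from Db minor. It is labeled bVII.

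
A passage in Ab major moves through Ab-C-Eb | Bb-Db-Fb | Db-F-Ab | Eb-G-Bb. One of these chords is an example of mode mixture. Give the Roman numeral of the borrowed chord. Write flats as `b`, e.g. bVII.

ii°

The diatonic triads in Ab major are Ab, Bbm, Cm, Db, Eb, Fm, Gdim. Of the given chords, Ab–C–Eb = Ab, Db–F–Ab = Db and Eb–G–Bb = Eb are diatonic. Bb–Db–Fb is not: scale degree 2 in Ab major carries Bbm (ii). In Ab minor the chord on that degree is Bbdim, so here it functions as ii°, borrowed from the parallel minor.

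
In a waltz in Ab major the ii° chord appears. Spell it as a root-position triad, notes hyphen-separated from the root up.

The root, Bb, is scale degree 2 — the same note in Ab major and Ab minor; only the chord quality changes. Building the diminished chord from the parallel minor on Bb: Bb–Db–Fb.

Bb-Db-Fb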